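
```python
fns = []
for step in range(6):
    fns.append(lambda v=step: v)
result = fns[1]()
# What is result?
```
1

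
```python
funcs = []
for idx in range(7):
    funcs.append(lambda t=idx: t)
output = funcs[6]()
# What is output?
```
6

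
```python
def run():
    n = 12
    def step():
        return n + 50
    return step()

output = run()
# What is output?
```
62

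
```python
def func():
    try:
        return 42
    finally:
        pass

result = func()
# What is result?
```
42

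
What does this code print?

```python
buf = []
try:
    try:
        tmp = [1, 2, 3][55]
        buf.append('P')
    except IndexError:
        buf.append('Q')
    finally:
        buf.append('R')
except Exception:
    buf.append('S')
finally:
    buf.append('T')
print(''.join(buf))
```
QRT

Both finally blocks run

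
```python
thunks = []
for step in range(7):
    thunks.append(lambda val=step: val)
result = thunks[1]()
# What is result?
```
1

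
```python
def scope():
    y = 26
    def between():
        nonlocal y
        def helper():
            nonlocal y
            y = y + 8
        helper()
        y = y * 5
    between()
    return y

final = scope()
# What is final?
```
170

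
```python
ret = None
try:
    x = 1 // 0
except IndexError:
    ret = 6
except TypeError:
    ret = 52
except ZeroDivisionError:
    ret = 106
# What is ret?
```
106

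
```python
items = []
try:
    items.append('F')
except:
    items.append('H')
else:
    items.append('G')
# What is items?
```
['F', 'G']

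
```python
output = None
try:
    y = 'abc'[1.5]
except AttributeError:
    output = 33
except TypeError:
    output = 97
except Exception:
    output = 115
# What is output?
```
97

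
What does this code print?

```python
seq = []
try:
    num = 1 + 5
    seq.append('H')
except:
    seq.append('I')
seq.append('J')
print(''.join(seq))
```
HJ

No exception, try block completes normally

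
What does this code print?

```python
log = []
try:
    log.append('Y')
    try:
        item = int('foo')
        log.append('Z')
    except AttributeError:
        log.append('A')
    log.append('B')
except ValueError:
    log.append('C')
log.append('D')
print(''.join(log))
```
YCD

Inner handler doesn't match, propagates to outer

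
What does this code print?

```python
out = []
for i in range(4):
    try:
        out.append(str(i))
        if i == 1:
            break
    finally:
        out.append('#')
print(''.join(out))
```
0#1#

finally runs even when breaking out of loop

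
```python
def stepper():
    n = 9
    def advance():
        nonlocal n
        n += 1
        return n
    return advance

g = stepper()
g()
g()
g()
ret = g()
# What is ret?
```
13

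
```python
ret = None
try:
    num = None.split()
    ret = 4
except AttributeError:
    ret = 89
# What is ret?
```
89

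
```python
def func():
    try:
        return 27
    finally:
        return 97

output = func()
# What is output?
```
97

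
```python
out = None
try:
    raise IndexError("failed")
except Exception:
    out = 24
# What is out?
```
24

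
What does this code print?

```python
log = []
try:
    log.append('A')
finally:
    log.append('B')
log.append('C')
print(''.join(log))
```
ABC

try/finally without except, no exception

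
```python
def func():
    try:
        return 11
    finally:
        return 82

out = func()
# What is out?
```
82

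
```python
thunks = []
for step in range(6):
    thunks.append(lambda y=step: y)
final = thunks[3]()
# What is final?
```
3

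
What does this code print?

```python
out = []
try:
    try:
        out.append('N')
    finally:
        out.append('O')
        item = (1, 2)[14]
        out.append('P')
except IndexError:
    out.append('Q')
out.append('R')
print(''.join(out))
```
NOQR

Exception in inner finally caught by outer except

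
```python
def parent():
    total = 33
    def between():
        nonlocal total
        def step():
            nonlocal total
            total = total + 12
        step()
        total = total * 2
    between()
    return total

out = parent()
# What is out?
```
90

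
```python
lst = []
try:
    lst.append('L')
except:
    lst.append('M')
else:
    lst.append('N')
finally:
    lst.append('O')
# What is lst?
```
['L', 'N', 'O']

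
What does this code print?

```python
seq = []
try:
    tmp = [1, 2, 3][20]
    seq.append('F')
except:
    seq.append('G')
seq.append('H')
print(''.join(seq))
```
GH

Exception raised in try, caught by bare except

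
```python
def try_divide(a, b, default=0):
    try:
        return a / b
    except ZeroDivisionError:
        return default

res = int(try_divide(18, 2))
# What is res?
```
9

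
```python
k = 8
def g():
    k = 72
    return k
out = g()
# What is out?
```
72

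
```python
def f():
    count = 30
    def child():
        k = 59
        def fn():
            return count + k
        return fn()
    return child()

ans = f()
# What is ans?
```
89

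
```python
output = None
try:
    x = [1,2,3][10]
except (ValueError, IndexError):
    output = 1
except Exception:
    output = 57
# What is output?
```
1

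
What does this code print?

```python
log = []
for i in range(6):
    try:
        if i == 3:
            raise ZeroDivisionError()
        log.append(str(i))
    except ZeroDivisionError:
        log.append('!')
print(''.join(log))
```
012!45

Exception on i=3 caught, loop continues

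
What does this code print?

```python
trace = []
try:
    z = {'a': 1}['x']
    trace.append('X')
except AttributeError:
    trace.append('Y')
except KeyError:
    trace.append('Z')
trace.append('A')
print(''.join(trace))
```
ZA

KeyError is caught by its specific handler, not AttributeError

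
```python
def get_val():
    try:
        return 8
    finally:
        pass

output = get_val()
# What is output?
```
8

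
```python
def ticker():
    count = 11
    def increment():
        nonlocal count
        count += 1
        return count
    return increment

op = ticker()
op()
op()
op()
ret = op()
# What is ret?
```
15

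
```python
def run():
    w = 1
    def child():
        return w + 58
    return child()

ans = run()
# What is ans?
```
59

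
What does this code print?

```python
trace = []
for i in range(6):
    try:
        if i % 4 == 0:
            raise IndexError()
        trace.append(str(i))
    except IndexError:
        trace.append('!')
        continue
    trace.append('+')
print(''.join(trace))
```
!1+2+3+!5+

continue in except skips rest of loop body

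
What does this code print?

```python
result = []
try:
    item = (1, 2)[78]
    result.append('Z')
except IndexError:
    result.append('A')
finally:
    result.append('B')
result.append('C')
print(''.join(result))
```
ABC

finally always runs, even after exception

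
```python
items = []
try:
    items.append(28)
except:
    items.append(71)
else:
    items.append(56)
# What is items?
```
[28, 56]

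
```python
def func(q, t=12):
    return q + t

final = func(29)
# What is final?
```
41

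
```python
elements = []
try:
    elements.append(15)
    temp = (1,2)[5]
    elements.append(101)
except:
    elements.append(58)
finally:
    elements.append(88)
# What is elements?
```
[15, 58, 88]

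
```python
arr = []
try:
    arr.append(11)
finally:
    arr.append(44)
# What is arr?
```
[11, 44]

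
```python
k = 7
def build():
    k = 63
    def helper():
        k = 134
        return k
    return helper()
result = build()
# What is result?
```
134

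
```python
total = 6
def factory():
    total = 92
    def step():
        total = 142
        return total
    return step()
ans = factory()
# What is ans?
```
142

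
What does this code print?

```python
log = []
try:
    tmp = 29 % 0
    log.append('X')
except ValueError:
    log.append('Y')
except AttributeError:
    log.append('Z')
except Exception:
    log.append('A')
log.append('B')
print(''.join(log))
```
AB

ZeroDivisionError not specifically caught, falls to Exception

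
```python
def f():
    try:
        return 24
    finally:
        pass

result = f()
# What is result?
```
24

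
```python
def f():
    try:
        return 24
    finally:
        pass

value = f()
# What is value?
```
24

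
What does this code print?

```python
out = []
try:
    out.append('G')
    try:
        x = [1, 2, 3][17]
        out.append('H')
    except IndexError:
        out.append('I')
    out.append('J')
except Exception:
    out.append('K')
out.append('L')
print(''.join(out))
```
GIJL

Inner exception caught by inner handler, outer continues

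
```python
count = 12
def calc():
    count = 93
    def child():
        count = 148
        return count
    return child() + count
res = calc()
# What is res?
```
241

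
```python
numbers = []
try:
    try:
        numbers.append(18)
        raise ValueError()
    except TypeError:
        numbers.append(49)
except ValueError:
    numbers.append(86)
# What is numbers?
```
[18, 86]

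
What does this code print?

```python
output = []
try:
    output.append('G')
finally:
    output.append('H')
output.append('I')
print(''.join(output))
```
GHI

try/finally without except, no exception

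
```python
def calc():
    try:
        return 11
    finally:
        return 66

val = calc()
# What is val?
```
66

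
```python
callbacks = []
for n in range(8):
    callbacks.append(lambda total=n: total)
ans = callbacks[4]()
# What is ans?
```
4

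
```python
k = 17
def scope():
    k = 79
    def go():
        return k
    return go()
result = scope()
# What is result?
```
79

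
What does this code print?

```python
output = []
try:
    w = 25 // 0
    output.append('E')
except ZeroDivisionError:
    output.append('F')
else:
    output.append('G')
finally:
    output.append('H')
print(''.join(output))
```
FH

Exception: except runs, else skipped, finally runs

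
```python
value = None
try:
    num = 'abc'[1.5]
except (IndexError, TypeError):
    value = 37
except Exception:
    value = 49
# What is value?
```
37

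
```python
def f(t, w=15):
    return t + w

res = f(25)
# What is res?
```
40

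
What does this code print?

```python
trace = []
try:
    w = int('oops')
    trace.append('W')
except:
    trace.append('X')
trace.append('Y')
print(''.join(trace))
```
XY

Exception raised in try, caught by bare except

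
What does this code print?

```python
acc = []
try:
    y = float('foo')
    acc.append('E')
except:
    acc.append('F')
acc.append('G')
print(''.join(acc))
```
FG

Exception raised in try, caught by bare except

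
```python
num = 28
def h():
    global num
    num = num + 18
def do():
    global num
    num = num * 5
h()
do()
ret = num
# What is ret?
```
230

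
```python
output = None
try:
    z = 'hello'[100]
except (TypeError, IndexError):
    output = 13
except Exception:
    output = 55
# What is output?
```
13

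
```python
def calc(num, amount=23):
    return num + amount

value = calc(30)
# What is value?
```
53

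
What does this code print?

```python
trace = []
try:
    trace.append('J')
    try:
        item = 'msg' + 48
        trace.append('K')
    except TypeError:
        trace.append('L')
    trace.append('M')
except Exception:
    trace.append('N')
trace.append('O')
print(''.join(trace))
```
JLMO

Inner exception caught by inner handler, outer continues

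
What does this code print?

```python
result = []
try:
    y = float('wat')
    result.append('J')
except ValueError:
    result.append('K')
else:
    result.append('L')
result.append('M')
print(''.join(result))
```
KM

else block skipped when exception is caught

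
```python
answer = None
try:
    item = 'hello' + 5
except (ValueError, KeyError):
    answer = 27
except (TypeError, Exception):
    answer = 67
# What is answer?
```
67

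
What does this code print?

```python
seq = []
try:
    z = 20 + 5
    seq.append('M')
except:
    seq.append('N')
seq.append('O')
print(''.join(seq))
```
MO

No exception, try block completes normally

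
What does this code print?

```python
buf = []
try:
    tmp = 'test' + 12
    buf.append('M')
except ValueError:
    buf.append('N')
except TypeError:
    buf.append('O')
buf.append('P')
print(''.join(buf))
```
OP

TypeError is caught by its specific handler, not ValueError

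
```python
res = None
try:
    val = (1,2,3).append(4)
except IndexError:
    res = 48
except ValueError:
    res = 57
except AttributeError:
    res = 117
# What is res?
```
117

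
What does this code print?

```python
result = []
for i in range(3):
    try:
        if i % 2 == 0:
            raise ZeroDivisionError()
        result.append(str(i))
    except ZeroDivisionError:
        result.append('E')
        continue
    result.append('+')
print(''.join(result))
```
E1+E

continue in except skips rest of loop body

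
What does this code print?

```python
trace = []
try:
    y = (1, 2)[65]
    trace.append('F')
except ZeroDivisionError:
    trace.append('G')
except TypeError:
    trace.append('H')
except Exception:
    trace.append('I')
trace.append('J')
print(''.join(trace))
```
IJ

IndexError not specifically caught, falls to Exception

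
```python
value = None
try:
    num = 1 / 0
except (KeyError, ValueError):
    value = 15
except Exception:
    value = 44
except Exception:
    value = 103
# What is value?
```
44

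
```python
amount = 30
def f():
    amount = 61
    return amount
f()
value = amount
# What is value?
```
30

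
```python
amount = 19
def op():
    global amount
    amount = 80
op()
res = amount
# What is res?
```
80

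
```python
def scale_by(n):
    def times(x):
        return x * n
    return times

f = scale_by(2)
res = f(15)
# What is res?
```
30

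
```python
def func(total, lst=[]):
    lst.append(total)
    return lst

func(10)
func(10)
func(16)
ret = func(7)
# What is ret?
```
[10, 10, 16, 7]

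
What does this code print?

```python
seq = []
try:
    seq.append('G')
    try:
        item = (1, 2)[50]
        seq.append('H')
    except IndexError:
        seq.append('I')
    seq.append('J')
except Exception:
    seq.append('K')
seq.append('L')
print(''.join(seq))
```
GIJL

Inner exception caught by inner handler, outer continues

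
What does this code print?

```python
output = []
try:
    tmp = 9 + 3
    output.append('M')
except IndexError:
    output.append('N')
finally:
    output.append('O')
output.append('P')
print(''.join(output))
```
MOP

finally runs after normal execution too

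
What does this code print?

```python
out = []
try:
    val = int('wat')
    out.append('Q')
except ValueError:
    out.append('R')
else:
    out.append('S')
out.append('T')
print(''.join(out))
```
RT

else block skipped when exception is caught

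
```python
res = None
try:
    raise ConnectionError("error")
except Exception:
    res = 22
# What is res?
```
22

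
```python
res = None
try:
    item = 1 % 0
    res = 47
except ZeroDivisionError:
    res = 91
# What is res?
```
91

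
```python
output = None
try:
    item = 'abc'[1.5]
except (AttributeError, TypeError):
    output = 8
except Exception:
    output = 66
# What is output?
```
8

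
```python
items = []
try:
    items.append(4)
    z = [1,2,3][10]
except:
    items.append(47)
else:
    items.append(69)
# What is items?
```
[4, 47]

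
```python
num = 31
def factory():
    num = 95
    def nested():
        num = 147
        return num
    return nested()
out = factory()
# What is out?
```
147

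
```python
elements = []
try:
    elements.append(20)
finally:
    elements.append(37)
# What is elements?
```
[20, 37]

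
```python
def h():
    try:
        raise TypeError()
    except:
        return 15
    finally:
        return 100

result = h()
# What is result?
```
100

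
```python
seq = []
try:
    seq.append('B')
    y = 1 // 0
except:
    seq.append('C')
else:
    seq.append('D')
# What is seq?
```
['B', 'C']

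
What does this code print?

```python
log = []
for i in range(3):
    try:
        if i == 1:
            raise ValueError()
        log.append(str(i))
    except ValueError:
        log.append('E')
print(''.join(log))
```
0E2

Exception on i=1 caught, loop continues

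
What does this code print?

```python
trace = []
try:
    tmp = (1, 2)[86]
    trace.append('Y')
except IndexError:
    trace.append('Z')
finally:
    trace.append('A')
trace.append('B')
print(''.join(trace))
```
ZAB

finally always runs, even after exception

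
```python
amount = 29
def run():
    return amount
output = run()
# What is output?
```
29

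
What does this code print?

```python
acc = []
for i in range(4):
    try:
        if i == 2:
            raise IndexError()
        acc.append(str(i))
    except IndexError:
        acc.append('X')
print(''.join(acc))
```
01X3

Exception on i=2 caught, loop continues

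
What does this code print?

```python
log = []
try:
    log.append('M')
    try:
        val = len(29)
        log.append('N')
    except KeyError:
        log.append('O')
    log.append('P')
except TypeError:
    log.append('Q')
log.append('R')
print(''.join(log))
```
MQR

Inner handler doesn't match, propagates to outer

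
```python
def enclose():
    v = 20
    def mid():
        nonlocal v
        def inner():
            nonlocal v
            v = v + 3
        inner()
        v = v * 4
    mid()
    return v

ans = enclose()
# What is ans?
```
92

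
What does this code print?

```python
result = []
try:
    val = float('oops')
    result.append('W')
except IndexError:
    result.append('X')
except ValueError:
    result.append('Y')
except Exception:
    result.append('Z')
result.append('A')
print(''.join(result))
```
YA

ValueError matches before generic Exception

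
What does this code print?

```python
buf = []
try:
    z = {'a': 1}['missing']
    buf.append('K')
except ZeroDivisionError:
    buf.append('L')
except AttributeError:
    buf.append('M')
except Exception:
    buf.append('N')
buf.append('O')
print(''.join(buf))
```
NO

KeyError not specifically caught, falls to Exception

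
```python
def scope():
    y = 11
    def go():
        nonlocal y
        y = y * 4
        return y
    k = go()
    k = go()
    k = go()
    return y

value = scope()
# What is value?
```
704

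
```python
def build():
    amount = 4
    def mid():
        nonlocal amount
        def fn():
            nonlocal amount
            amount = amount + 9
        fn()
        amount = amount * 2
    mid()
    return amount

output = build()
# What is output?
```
26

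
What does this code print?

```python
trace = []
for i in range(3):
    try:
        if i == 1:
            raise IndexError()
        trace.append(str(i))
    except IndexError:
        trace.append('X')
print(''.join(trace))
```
0X2

Exception on i=1 caught, loop continues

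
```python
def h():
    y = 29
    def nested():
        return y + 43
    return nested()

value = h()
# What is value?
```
72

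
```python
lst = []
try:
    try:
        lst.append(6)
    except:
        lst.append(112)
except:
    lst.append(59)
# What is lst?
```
[6]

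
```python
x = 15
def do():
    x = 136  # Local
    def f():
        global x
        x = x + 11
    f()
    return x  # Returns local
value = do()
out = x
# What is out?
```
26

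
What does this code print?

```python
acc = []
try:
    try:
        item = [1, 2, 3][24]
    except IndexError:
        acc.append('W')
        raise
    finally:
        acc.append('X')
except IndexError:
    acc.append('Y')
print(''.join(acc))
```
WXY

finally runs before re-raised exception propagates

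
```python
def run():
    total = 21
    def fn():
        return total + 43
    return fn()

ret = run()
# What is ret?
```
64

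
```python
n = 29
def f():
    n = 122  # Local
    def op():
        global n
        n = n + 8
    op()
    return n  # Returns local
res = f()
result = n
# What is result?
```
37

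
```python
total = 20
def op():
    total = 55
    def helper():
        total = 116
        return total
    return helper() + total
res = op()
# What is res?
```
171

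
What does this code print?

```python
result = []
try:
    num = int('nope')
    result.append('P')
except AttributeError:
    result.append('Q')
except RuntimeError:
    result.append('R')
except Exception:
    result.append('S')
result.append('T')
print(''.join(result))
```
ST

ValueError not specifically caught, falls to Exception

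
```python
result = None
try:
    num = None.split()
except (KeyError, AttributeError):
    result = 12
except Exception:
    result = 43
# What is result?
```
12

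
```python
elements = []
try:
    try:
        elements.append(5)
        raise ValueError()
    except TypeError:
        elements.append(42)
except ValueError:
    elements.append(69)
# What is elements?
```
[5, 69]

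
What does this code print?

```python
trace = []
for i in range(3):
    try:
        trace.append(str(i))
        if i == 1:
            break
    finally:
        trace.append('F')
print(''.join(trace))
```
0F1F

finally runs even when breaking out of loop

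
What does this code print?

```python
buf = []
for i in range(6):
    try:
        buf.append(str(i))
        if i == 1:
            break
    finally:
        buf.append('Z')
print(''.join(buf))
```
0Z1Z

finally runs even when breaking out of loop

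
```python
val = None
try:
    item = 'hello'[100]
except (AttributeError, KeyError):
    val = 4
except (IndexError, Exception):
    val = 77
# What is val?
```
77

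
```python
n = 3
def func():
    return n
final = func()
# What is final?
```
3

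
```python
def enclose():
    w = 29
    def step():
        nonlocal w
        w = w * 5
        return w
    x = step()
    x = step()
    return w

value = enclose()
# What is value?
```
725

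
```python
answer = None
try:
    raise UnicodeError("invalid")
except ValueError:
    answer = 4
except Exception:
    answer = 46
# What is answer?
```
4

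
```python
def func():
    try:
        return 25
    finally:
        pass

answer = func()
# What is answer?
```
25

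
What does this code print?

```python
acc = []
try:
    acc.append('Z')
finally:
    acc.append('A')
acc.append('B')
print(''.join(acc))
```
ZAB

try/finally without except, no exception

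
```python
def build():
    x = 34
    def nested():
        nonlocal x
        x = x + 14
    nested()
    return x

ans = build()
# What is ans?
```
48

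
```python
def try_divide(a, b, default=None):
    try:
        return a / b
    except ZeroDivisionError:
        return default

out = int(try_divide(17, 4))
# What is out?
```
4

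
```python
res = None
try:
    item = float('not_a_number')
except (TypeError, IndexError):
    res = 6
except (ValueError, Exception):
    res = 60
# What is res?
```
60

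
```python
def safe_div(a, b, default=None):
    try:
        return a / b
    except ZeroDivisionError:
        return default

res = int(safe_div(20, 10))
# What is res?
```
2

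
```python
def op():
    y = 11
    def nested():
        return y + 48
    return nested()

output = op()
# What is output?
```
59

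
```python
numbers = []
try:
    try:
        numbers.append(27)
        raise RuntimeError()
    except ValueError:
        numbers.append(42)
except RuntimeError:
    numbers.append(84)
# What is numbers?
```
[27, 84]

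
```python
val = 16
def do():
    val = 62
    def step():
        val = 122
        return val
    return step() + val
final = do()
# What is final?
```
184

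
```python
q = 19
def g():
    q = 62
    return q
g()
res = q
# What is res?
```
19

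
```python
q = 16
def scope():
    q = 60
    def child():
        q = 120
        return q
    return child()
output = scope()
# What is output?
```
120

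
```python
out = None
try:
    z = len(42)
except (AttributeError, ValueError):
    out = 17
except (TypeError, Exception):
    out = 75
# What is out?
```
75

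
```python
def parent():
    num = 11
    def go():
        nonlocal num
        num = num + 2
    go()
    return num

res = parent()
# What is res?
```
13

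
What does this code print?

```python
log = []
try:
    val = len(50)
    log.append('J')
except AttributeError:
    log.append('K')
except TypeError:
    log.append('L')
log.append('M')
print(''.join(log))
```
LM

TypeError is caught by its specific handler, not AttributeError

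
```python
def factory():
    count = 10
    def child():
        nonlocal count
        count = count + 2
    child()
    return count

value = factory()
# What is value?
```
12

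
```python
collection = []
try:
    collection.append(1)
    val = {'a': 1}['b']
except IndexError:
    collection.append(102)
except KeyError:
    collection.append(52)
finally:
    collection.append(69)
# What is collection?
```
[1, 52, 69]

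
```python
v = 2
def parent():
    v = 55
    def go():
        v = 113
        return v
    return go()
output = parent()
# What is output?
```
113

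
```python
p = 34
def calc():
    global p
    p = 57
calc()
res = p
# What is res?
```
57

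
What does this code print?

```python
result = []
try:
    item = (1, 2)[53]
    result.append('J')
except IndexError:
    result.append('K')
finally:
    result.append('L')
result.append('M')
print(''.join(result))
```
KLM

finally always runs, even after exception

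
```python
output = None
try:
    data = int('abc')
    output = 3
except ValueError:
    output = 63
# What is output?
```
63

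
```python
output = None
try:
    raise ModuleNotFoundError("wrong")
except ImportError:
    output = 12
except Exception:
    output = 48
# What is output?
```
12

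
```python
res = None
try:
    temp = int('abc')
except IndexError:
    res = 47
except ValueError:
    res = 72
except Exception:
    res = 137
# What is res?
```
72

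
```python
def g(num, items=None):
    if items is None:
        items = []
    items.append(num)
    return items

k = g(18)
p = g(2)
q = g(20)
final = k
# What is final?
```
[18]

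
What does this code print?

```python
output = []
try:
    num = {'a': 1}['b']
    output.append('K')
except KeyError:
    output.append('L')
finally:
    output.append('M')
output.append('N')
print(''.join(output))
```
LMN

finally always runs, even after exception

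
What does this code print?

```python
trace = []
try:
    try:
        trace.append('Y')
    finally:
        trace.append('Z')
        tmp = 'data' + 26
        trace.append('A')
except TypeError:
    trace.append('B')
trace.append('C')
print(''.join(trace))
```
YZBC

Exception in inner finally caught by outer except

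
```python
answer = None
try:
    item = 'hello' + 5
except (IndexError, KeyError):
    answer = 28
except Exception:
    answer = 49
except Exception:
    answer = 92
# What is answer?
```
49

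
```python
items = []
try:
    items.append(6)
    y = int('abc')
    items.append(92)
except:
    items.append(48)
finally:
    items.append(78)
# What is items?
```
[6, 48, 78]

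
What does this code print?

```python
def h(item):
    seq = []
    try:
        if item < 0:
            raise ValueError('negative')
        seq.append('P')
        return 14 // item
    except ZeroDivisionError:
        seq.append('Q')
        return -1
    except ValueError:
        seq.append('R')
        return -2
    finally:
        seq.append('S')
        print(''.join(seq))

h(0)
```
PQS

item=0 causes ZeroDivisionError, caught, finally prints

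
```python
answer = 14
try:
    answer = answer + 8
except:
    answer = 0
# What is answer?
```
22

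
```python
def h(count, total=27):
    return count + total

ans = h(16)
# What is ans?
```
43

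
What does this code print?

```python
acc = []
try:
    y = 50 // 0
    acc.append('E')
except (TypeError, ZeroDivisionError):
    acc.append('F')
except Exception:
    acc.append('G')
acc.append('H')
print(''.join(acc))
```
FH

ZeroDivisionError matches tuple containing it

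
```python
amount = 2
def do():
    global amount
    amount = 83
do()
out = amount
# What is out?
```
83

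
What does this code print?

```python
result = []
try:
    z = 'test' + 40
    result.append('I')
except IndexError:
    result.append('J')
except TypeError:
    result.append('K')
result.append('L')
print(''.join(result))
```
KL

TypeError is caught by its specific handler, not IndexError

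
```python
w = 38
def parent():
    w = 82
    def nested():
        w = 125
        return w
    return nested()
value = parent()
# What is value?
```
125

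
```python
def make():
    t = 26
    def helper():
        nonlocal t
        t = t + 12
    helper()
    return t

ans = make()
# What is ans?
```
38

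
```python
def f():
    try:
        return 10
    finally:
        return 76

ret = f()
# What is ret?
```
76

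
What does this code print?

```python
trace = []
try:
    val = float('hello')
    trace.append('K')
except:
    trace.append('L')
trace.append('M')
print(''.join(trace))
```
LM

Exception raised in try, caught by bare except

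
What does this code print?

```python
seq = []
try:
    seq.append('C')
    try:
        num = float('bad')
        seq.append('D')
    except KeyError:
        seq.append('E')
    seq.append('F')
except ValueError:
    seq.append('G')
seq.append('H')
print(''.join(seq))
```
CGH

Inner handler doesn't match, propagates to outer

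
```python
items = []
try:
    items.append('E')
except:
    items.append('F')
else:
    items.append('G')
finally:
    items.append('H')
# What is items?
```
['E', 'G', 'H']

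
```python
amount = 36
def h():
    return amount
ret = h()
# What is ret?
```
36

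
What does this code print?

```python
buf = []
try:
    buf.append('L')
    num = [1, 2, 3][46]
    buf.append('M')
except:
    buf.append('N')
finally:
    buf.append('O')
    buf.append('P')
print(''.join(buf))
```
LNOP

Code before exception runs, then except, then all of finally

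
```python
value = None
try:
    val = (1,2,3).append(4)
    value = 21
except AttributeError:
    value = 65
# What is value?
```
65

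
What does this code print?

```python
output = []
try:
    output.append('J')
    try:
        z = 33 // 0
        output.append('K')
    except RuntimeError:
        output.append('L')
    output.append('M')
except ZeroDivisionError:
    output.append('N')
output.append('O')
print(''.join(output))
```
JNO

Inner handler doesn't match, propagates to outer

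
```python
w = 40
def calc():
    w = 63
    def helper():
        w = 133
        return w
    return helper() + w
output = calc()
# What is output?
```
196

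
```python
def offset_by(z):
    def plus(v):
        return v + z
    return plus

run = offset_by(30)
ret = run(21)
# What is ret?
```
51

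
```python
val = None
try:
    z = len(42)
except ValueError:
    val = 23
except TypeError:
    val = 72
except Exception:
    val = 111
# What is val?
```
72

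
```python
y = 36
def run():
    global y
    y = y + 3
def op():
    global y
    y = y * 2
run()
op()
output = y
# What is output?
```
78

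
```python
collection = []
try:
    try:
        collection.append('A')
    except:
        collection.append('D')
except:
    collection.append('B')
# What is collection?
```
['A']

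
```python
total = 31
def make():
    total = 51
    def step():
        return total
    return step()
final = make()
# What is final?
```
51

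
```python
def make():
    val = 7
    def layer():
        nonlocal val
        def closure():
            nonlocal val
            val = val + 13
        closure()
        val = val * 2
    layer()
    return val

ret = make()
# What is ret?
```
40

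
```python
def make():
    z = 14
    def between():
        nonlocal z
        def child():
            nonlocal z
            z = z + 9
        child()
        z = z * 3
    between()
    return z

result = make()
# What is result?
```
69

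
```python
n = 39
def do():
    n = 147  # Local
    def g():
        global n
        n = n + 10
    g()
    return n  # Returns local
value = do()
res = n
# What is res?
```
49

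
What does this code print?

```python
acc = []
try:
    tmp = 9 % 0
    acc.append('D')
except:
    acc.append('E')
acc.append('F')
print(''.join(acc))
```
EF

Exception raised in try, caught by bare except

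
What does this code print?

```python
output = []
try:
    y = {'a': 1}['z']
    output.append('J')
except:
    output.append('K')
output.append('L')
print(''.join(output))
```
KL

Exception raised in try, caught by bare except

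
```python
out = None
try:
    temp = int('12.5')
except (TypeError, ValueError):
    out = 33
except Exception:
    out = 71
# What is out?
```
33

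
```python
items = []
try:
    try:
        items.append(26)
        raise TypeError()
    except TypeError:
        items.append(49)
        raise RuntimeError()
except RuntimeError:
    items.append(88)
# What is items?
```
[26, 49, 88]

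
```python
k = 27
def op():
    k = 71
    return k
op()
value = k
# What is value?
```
27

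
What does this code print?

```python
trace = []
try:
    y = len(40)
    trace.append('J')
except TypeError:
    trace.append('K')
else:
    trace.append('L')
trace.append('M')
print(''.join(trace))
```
KM

else block skipped when exception is caught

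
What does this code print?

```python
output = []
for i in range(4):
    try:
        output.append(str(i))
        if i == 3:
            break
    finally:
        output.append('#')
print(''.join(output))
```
0#1#2#3#

finally runs even when breaking out of loop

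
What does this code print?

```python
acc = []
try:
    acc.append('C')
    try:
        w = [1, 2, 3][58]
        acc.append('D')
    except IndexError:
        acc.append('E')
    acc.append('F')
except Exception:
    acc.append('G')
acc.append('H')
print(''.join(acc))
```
CEFH

Inner exception caught by inner handler, outer continues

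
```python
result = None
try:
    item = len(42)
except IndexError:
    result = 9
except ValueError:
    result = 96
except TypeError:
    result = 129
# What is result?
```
129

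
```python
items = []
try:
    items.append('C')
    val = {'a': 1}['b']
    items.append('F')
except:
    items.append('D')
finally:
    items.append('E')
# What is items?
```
['C', 'D', 'E']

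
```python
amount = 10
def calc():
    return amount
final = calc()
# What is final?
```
10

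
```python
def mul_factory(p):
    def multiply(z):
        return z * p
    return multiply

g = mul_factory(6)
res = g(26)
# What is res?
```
156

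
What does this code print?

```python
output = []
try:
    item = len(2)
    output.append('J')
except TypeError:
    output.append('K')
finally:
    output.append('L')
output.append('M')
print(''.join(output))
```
KLM

finally always runs, even after exception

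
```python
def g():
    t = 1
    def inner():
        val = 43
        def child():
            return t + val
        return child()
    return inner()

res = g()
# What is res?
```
44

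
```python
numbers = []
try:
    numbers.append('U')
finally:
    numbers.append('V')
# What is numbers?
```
['U', 'V']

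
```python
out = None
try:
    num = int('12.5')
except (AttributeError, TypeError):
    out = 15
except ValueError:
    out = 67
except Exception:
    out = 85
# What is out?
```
67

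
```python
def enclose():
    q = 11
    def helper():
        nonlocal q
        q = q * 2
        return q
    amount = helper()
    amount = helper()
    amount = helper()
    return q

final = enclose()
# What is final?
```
88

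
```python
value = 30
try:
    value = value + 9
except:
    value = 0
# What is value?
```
39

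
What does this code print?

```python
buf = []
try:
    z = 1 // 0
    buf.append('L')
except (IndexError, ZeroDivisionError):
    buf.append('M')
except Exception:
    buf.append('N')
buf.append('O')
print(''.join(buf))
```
MO

ZeroDivisionError matches tuple containing it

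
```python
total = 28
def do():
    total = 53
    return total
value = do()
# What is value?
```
53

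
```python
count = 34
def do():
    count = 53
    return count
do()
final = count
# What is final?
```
34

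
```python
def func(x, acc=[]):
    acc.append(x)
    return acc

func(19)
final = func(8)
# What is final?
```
[19, 8]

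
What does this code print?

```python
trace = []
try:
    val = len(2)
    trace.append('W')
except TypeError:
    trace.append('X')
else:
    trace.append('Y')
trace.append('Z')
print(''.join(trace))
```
XZ

else block skipped when exception is caught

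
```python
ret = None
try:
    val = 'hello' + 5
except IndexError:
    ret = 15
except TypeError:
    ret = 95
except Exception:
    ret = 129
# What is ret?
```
95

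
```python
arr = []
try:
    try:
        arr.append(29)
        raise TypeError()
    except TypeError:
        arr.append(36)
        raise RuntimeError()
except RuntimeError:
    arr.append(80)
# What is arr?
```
[29, 36, 80]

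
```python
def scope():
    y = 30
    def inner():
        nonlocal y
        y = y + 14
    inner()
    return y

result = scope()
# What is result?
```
44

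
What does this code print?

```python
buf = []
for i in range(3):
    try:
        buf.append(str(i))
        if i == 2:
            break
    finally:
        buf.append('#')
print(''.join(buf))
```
0#1#2#

finally runs even when breaking out of loop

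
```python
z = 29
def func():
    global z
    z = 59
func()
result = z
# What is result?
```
59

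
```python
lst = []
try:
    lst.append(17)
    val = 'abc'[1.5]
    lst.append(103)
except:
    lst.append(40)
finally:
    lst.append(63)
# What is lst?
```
[17, 40, 63]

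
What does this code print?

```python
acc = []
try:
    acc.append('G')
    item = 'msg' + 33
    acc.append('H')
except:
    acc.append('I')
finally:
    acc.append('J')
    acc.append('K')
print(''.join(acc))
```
GIJK

Code before exception runs, then except, then all of finally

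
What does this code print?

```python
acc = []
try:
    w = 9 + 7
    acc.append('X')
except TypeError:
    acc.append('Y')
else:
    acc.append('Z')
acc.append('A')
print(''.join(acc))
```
XZA

else block runs when no exception occurs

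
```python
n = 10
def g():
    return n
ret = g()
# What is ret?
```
10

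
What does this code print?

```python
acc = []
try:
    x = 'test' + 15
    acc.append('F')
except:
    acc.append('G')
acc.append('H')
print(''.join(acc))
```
GH

Exception raised in try, caught by bare except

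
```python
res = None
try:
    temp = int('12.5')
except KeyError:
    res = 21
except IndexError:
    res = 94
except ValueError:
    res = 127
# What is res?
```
127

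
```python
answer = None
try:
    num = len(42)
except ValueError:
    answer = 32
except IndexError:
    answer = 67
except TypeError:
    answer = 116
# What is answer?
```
116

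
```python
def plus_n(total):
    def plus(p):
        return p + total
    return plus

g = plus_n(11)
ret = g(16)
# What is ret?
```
27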